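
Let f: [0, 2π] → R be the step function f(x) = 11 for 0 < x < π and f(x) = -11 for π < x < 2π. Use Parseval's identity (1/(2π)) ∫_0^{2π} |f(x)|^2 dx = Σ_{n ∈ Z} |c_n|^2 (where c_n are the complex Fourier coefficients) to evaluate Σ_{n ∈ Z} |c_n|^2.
Σ |c_n|^2 = 121

Parseval equates the L^2 energy of f (normalised by 1/(2π)) with the ℓ^2 sum of its Fourier coefficients: (1/(2π)) ∫_0^{2π} |f|^2 = Σ |c_n|^2.
Compute the left side: (1/(2π)) [∫_0^π 11^2 dx + ∫_π^{2π} (-11)^2 dx] = (1/(2π)) · (121π + 121π) = (121 + 121)/2 = 121.
So Σ_{n ∈ Z} |c_n|^2 = 121.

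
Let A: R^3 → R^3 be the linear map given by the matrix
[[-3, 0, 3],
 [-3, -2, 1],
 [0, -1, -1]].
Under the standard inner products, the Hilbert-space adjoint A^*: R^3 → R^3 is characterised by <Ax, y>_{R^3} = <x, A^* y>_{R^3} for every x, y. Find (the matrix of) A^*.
A^* = A^T =
[[-3, -3, 0],
 [0, -2, -1],
 [3, 1, -1]]

For real matrices with standard dot products, the defining identity <Ax, y> = <x, A^* y> gives (Ax)^T y = x^T (A^*) y, i.e. x^T A^T y = x^T (A^*) y. Since this holds for all x, y, we must have A^* = A^T. Therefore
A^* =
[[-3, -3, 0],
 [0, -2, -1],
 [3, 1, -1]].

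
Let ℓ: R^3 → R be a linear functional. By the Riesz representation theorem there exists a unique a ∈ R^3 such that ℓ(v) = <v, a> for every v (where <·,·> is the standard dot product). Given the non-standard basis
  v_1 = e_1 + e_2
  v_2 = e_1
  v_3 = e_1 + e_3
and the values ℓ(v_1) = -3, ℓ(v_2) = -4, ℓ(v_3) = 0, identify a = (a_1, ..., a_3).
a = (-4, 1, 4)

Write a = (a_1, ..., a_3) in the standard basis. For each basis vector v_i, ℓ(v_i) = <v_i, a> is a linear equation in the a_j's. Collect the n equations into a matrix system V a = ℓ, where row i of V is v_i (expressed in the standard basis). Since V is invertible (lower-triangular with 1s on the diagonal, up to permutation), solve by back-substitution:
  V =
[[1, 1, 0],
 [1, 0, 0],
 [1, 0, 1]]
  V a = (-3, -4, 0)
Solving gives a = (-4, 1, 4).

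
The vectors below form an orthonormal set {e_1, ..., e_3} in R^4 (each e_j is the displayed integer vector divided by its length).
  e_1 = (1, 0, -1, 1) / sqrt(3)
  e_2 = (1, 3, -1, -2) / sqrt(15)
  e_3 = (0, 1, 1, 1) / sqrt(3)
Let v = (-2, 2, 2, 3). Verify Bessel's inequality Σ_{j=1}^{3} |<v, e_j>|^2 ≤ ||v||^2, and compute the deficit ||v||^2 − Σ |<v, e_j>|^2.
Σ |<v, e_j>|^2 = 266/15; ||v||^2 = 21; deficit = 49/15

Write each e_j = u_j / sqrt(<u_j, u_j>) where u_j is the displayed integer vector. Then <v, e_j> = <v, u_j> / sqrt(<u_j, u_j>), so |<v, e_j>|^2 = <v, u_j>^2 / <u_j, u_j>.
Coefficients: <v, e_1> = -1/sqrt(3), <v, e_2> = -4/sqrt(15), <v, e_3> = 7/sqrt(3).
Square and sum: Σ |<v, e_j>|^2 = 266/15.
Compute ||v||^2 = v·v = 21.
Deficit = 21 − 266/15 = 49/15 ≥ 0, confirming Bessel's inequality. (The deficit equals ||v − Σ <v,e_j> e_j||^2, the squared distance from v to span{e_j}.)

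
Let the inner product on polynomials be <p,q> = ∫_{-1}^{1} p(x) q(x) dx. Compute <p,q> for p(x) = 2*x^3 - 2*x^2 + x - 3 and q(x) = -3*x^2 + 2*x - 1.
<p,q> = 56/3

Expand the product: p(x)·q(x) = -6*x^5 + 10*x^4 - 9*x^3 + 13*x^2 - 7*x + 3.
∫_{-1}^{1} of each monomial x^k gives [2/(k+1) if k even, 0 if k odd]. Integrating term-by-term (or equivalently evaluating the antiderivative F(x) = -x^6 + 2*x^5 - 9*x^4/4 + 13*x^3/3 - 7*x^2/2 + 3*x at the endpoints):
  F(1) − F(−1) = 31/12 − (-193/12) = 56/3.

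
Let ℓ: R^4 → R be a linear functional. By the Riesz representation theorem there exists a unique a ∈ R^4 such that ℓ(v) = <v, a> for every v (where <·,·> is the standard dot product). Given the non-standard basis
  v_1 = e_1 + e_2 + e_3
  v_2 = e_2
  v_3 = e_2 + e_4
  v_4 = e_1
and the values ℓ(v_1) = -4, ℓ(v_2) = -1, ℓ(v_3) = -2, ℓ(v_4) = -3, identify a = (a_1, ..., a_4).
a = (-3, -1, 0, -1)

Write a = (a_1, ..., a_4) in the standard basis. For each basis vector v_i, ℓ(v_i) = <v_i, a> is a linear equation in the a_j's. Collect the n equations into a matrix system V a = ℓ, where row i of V is v_i (expressed in the standard basis). Since V is invertible (lower-triangular with 1s on the diagonal, up to permutation), solve by back-substitution:
  V =
[[1, 1, 1, 0],
 [0, 1, 0, 0],
 [0, 1, 0, 1],
 [1, 0, 0, 0]]
  V a = (-4, -1, -2, -3)
Solving gives a = (-3, -1, 0, -1).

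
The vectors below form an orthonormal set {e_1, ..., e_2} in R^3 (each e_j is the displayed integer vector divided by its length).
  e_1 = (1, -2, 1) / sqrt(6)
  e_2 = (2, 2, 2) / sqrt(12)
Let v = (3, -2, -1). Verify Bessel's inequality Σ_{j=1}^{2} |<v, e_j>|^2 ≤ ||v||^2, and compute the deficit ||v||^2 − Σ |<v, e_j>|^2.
Σ |<v, e_j>|^2 = 6; ||v||^2 = 14; deficit = 8

Write each e_j = u_j / sqrt(<u_j, u_j>) where u_j is the displayed integer vector. Then <v, e_j> = <v, u_j> / sqrt(<u_j, u_j>), so |<v, e_j>|^2 = <v, u_j>^2 / <u_j, u_j>.
Coefficients: <v, e_1> = 6/sqrt(6), <v, e_2> = 0/sqrt(12).
Square and sum: Σ |<v, e_j>|^2 = 6.
Compute ||v||^2 = v·v = 14.
Deficit = 14 − 6 = 8 ≥ 0, confirming Bessel's inequality. (The deficit equals ||v − Σ <v,e_j> e_j||^2, the squared distance from v to span{e_j}.)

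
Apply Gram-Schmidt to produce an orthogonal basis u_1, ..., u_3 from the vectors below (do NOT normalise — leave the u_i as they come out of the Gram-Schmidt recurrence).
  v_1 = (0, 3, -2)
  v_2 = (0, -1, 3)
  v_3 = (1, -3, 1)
Orthogonal basis:
  u_1 = (0, 3, -2)
  u_2 = (0, 14/13, 21/13)
  u_3 = (1, 0, 0)

Apply the Gram-Schmidt recurrence
  u_1 = v_1
  u_i = v_i − Σ_{j<i} ((v_i · u_j) / (u_j · u_j)) · u_j.

Step by step this gives:
  u_1 = (0, 3, -2)
  u_2 = (0, 14/13, 21/13)
  u_3 = (1, 0, 0)

Orthogonality check:
  u_2 · u_1 = 0 (should be 0)
  u_3 · u_1 = 0 (should be 0)
  u_3 · u_2 = 0 (should be 0)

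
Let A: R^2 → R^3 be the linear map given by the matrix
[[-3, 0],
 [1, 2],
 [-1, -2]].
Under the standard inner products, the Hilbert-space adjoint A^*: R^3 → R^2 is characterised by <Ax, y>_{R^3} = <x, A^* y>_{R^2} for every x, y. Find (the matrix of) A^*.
A^* = A^T =
[[-3, 1, -1],
 [0, 2, -2]]

For real matrices with standard dot products, the defining identity <Ax, y> = <x, A^* y> gives (Ax)^T y = x^T (A^*) y, i.e. x^T A^T y = x^T (A^*) y. Since this holds for all x, y, we must have A^* = A^T. Therefore
A^* =
[[-3, 1, -1],
 [0, 2, -2]].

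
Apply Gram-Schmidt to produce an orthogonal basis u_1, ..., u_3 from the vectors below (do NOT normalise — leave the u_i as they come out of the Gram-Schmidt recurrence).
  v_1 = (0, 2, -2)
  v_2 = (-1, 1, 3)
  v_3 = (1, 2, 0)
Orthogonal basis:
  u_1 = (0, 2, -2)
  u_2 = (-1, 2, 2)
  u_3 = (4/3, 1/3, 1/3)

Apply the Gram-Schmidt recurrence
  u_1 = v_1
  u_i = v_i − Σ_{j<i} ((v_i · u_j) / (u_j · u_j)) · u_j.

Step by step this gives:
  u_1 = (0, 2, -2)
  u_2 = (-1, 2, 2)
  u_3 = (4/3, 1/3, 1/3)

Orthogonality check:
  u_2 · u_1 = 0 (should be 0)
  u_3 · u_1 = 0 (should be 0)
  u_3 · u_2 = 0 (should be 0)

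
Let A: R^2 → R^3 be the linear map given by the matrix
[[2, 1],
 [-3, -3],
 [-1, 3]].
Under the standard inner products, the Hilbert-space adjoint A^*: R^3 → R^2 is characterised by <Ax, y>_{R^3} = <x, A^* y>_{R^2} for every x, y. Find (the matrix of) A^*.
A^* = A^T =
[[2, -3, -1],
 [1, -3, 3]]

For real matrices with standard dot products, the defining identity <Ax, y> = <x, A^* y> gives (Ax)^T y = x^T (A^*) y, i.e. x^T A^T y = x^T (A^*) y. Since this holds for all x, y, we must have A^* = A^T. Therefore
A^* =
[[2, -3, -1],
 [1, -3, 3]].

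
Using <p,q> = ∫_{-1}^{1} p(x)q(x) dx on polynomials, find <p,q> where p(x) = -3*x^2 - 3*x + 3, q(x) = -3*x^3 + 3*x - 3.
<p,q> = -72/5

Expand the product: p(x)·q(x) = 9*x^5 + 9*x^4 - 18*x^3 + 18*x - 9.
∫_{-1}^{1} of each monomial x^k gives [2/(k+1) if k even, 0 if k odd]. Integrating term-by-term (or equivalently evaluating the antiderivative F(x) = 3*x^6/2 + 9*x^5/5 - 9*x^4/2 + 9*x^2 - 9*x at the endpoints):
  F(1) − F(−1) = -6/5 − (66/5) = -72/5.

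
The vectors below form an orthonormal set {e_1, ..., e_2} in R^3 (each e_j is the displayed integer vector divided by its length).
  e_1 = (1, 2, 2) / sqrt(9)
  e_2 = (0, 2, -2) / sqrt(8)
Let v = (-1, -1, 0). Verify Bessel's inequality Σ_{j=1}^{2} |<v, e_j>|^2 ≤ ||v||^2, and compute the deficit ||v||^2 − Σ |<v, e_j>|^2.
Σ |<v, e_j>|^2 = 3/2; ||v||^2 = 2; deficit = 1/2

Write each e_j = u_j / sqrt(<u_j, u_j>) where u_j is the displayed integer vector. Then <v, e_j> = <v, u_j> / sqrt(<u_j, u_j>), so |<v, e_j>|^2 = <v, u_j>^2 / <u_j, u_j>.
Coefficients: <v, e_1> = -3/sqrt(9), <v, e_2> = -2/sqrt(8).
Square and sum: Σ |<v, e_j>|^2 = 3/2.
Compute ||v||^2 = v·v = 2.
Deficit = 2 − 3/2 = 1/2 ≥ 0, confirming Bessel's inequality. (The deficit equals ||v − Σ <v,e_j> e_j||^2, the squared distance from v to span{e_j}.)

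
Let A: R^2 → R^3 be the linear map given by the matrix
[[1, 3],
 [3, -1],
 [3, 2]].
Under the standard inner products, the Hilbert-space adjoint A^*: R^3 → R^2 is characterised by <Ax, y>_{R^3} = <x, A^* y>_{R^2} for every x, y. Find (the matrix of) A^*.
A^* = A^T =
[[1, 3, 3],
 [3, -1, 2]]

For real matrices with standard dot products, the defining identity <Ax, y> = <x, A^* y> gives (Ax)^T y = x^T (A^*) y, i.e. x^T A^T y = x^T (A^*) y. Since this holds for all x, y, we must have A^* = A^T. Therefore
A^* =
[[1, 3, 3],
 [3, -1, 2]].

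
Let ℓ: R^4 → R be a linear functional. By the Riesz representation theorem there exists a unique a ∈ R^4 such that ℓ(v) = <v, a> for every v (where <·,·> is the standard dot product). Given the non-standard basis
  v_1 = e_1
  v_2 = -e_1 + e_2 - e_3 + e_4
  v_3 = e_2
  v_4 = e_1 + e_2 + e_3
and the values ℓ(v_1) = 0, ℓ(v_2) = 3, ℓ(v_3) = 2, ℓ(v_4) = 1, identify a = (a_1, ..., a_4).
a = (0, 2, -1, 0)

Write a = (a_1, ..., a_4) in the standard basis. For each basis vector v_i, ℓ(v_i) = <v_i, a> is a linear equation in the a_j's. Collect the n equations into a matrix system V a = ℓ, where row i of V is v_i (expressed in the standard basis). Since V is invertible (lower-triangular with 1s on the diagonal, up to permutation), solve by back-substitution:
  V =
[[1, 0, 0, 0],
 [-1, 1, -1, 1],
 [0, 1, 0, 0],
 [1, 1, 1, 0]]
  V a = (0, 3, 2, 1)
Solving gives a = (0, 2, -1, 0).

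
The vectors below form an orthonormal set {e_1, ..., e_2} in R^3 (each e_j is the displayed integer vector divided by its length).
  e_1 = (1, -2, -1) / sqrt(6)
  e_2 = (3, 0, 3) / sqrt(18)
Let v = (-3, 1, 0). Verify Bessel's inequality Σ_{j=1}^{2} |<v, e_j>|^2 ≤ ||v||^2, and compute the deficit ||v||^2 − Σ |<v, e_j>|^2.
Σ |<v, e_j>|^2 = 26/3; ||v||^2 = 10; deficit = 4/3

Write each e_j = u_j / sqrt(<u_j, u_j>) where u_j is the displayed integer vector. Then <v, e_j> = <v, u_j> / sqrt(<u_j, u_j>), so |<v, e_j>|^2 = <v, u_j>^2 / <u_j, u_j>.
Coefficients: <v, e_1> = -5/sqrt(6), <v, e_2> = -9/sqrt(18).
Square and sum: Σ |<v, e_j>|^2 = 26/3.
Compute ||v||^2 = v·v = 10.
Deficit = 10 − 26/3 = 4/3 ≥ 0, confirming Bessel's inequality. (The deficit equals ||v − Σ <v,e_j> e_j||^2, the squared distance from v to span{e_j}.)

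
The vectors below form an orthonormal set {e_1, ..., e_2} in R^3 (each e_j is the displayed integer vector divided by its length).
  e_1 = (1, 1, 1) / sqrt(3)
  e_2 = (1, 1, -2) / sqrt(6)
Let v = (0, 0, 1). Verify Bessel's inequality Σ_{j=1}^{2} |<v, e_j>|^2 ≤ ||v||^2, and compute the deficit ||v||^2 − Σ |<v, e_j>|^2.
Σ |<v, e_j>|^2 = 1; ||v||^2 = 1; deficit = 0

Write each e_j = u_j / sqrt(<u_j, u_j>) where u_j is the displayed integer vector. Then <v, e_j> = <v, u_j> / sqrt(<u_j, u_j>), so |<v, e_j>|^2 = <v, u_j>^2 / <u_j, u_j>.
Coefficients: <v, e_1> = 1/sqrt(3), <v, e_2> = -2/sqrt(6).
Square and sum: Σ |<v, e_j>|^2 = 1.
Compute ||v||^2 = v·v = 1.
Deficit = 1 − 1 = 0 ≥ 0, confirming Bessel's inequality. (The deficit equals ||v − Σ <v,e_j> e_j||^2, the squared distance from v to span{e_j}.)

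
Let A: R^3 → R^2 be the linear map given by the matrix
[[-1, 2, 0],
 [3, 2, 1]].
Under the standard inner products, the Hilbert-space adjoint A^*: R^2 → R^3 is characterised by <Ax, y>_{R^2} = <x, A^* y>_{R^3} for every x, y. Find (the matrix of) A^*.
A^* = A^T =
[[-1, 3],
 [2, 2],
 [0, 1]]

For real matrices with standard dot products, the defining identity <Ax, y> = <x, A^* y> gives (Ax)^T y = x^T (A^*) y, i.e. x^T A^T y = x^T (A^*) y. Since this holds for all x, y, we must have A^* = A^T. Therefore
A^* =
[[-1, 3],
 [2, 2],
 [0, 1]].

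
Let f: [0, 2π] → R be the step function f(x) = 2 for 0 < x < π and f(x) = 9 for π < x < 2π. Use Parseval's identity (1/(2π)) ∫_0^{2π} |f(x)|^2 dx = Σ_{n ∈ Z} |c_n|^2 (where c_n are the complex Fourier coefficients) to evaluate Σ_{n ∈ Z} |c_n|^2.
Σ |c_n|^2 = 85/2

Parseval equates the L^2 energy of f (normalised by 1/(2π)) with the ℓ^2 sum of its Fourier coefficients: (1/(2π)) ∫_0^{2π} |f|^2 = Σ |c_n|^2.
Compute the left side: (1/(2π)) [∫_0^π 2^2 dx + ∫_π^{2π} 9^2 dx] = (1/(2π)) · (4π + 81π) = (4 + 81)/2 = 85/2.
So Σ_{n ∈ Z} |c_n|^2 = 85/2.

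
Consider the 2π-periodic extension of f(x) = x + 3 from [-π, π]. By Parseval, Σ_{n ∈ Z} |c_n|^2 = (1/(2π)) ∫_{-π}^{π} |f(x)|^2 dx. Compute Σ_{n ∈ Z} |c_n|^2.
Σ |c_n|^2 = π^2/3 + 9

Expand and integrate term by term over [-π, π]:
  ∫ (x)^2 dx = 1·(2π^3/3); ∫ 2·1·(3)·x dx = 0 (odd integrand); ∫ 3^2 dx = 9·2π.
So (1/(2π)) ∫_{-π}^{π} (x + 3)^2 dx = 1π^2/3 + 9 = π^2/3 + 9.
Parseval ⇒ Σ |c_n|^2 = π^2/3 + 9.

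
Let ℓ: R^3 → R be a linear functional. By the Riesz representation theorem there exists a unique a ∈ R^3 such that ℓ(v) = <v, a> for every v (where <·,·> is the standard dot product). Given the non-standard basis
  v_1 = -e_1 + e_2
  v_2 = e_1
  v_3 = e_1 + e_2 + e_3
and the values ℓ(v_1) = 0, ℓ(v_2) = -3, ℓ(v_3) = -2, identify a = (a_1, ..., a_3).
a = (-3, -3, 4)

Write a = (a_1, ..., a_3) in the standard basis. For each basis vector v_i, ℓ(v_i) = <v_i, a> is a linear equation in the a_j's. Collect the n equations into a matrix system V a = ℓ, where row i of V is v_i (expressed in the standard basis). Since V is invertible (lower-triangular with 1s on the diagonal, up to permutation), solve by back-substitution:
  V =
[[-1, 1, 0],
 [1, 0, 0],
 [1, 1, 1]]
  V a = (0, -3, -2)
Solving gives a = (-3, -3, 4).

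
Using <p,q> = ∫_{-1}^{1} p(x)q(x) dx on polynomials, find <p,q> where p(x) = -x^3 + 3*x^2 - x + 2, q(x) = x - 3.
<p,q> = -286/15

Expand the product: p(x)·q(x) = -x^4 + 6*x^3 - 10*x^2 + 5*x - 6.
∫_{-1}^{1} of each monomial x^k gives [2/(k+1) if k even, 0 if k odd]. Integrating term-by-term (or equivalently evaluating the antiderivative F(x) = -x^5/5 + 3*x^4/2 - 10*x^3/3 + 5*x^2/2 - 6*x at the endpoints):
  F(1) − F(−1) = -83/15 − (203/15) = -286/15.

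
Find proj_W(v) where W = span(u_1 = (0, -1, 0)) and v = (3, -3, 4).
proj_W(v) = (0, -3, 0)

Set up U = [u_1 | ... | u_1] ∈ R^(3×1). The projector onto W = col(U) is P = U (U^T U)^(-1) U^T.
Compute U^T U =
  [1],
and U^T v = (3).
Solve U^T U · c = U^T v for the coefficients: c = (3). The projection is proj_W(v) = U c.
Check: (v - proj_W(v)) · u_1 = 0  (should be 0).
Result: proj_W(v) = (0, -3, 0).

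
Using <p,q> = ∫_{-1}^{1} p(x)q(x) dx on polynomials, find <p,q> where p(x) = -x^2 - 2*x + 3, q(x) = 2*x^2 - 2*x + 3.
<p,q> = 328/15

Expand the product: p(x)·q(x) = -2*x^4 - 2*x^3 + 7*x^2 - 12*x + 9.
∫_{-1}^{1} of each monomial x^k gives [2/(k+1) if k even, 0 if k odd]. Integrating term-by-term (or equivalently evaluating the antiderivative F(x) = -2*x^5/5 - x^4/2 + 7*x^3/3 - 6*x^2 + 9*x at the endpoints):
  F(1) − F(−1) = 133/30 − (-523/30) = 328/15.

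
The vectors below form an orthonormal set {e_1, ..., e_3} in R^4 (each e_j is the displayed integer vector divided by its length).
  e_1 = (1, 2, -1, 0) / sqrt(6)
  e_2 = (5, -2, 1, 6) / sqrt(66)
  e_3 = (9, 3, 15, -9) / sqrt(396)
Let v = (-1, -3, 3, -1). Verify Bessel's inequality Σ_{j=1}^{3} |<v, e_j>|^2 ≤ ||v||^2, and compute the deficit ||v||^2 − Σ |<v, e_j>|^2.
Σ |<v, e_j>|^2 = 20; ||v||^2 = 20; deficit = 0

Write each e_j = u_j / sqrt(<u_j, u_j>) where u_j is the displayed integer vector. Then <v, e_j> = <v, u_j> / sqrt(<u_j, u_j>), so |<v, e_j>|^2 = <v, u_j>^2 / <u_j, u_j>.
Coefficients: <v, e_1> = -10/sqrt(6), <v, e_2> = -2/sqrt(66), <v, e_3> = 36/sqrt(396).
Square and sum: Σ |<v, e_j>|^2 = 20.
Compute ||v||^2 = v·v = 20.
Deficit = 20 − 20 = 0 ≥ 0, confirming Bessel's inequality. (The deficit equals ||v − Σ <v,e_j> e_j||^2, the squared distance from v to span{e_j}.)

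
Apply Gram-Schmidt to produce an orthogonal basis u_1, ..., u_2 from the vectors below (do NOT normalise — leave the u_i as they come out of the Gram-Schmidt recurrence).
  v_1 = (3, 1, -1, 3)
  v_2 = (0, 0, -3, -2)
Orthogonal basis:
  u_1 = (3, 1, -1, 3)
  u_2 = (9/20, 3/20, -63/20, -31/20)

Apply the Gram-Schmidt recurrence
  u_1 = v_1
  u_i = v_i − Σ_{j<i} ((v_i · u_j) / (u_j · u_j)) · u_j.

Step by step this gives:
  u_1 = (3, 1, -1, 3)
  u_2 = (9/20, 3/20, -63/20, -31/20)

Orthogonality check:
  u_2 · u_1 = 0 (should be 0)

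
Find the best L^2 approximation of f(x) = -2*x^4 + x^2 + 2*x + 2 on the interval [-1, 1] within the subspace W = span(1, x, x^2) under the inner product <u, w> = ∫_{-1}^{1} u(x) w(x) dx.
g(x) = -5*x^2/7 + 2*x + 76/35

The best approximation g ∈ W is the orthogonal projection of f onto W. Writing g = a_0 + a_1 x + a_2 x^2, the coefficients solve the normal equations G · a = b where
  G_{ij} = <φ_i, φ_j> and b_i = <f, φ_i>, with φ_0 = 1, φ_1 = x, φ_2 = x^2.
G =
  [2, 0, 2/3]
  [0, 2/3, 0]
  [2/3, 0, 2/5],
b = (58/15, 4/3, 122/105).
Solving gives a_0 = 76/35, a_1 = 2, a_2 = -5/7, so
  g(x) = -5*x^2/7 + 2*x + 76/35.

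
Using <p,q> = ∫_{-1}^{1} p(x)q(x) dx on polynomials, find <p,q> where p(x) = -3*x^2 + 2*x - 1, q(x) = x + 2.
<p,q> = -20/3

Expand the product: p(x)·q(x) = -3*x^3 - 4*x^2 + 3*x - 2.
∫_{-1}^{1} of each monomial x^k gives [2/(k+1) if k even, 0 if k odd]. Integrating term-by-term (or equivalently evaluating the antiderivative F(x) = -3*x^4/4 - 4*x^3/3 + 3*x^2/2 - 2*x at the endpoints):
  F(1) − F(−1) = -31/12 − (49/12) = -20/3.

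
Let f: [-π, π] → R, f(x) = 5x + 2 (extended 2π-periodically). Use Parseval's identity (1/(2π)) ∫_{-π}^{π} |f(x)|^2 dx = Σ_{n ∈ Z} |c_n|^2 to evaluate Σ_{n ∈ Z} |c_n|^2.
Σ |c_n|^2 = 25π^2/3 + 4

Expand and integrate term by term over [-π, π]:
  ∫ (5x)^2 dx = 25·(2π^3/3); ∫ 2·5·(2)·x dx = 0 (odd integrand); ∫ 2^2 dx = 4·2π.
So (1/(2π)) ∫_{-π}^{π} (5x + 2)^2 dx = 25π^2/3 + 4 = 25π^2/3 + 4.
Parseval ⇒ Σ |c_n|^2 = 25π^2/3 + 4.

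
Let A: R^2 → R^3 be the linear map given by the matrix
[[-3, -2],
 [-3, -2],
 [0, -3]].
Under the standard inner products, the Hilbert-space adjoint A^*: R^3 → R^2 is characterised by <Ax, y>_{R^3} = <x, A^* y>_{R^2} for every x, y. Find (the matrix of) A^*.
A^* = A^T =
[[-3, -3, 0],
 [-2, -2, -3]]

For real matrices with standard dot products, the defining identity <Ax, y> = <x, A^* y> gives (Ax)^T y = x^T (A^*) y, i.e. x^T A^T y = x^T (A^*) y. Since this holds for all x, y, we must have A^* = A^T. Therefore
A^* =
[[-3, -3, 0],
 [-2, -2, -3]].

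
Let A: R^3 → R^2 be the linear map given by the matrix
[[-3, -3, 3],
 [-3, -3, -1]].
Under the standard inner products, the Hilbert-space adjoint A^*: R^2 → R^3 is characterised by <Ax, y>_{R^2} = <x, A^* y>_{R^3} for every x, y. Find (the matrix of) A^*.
A^* = A^T =
[[-3, -3],
 [-3, -3],
 [3, -1]]

For real matrices with standard dot products, the defining identity <Ax, y> = <x, A^* y> gives (Ax)^T y = x^T (A^*) y, i.e. x^T A^T y = x^T (A^*) y. Since this holds for all x, y, we must have A^* = A^T. Therefore
A^* =
[[-3, -3],
 [-3, -3],
 [3, -1]].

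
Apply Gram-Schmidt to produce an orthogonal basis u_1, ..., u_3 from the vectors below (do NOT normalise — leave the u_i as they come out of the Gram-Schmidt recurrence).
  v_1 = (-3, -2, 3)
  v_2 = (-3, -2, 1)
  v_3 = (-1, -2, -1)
Orthogonal basis:
  u_1 = (-3, -2, 3)
  u_2 = (-9/11, -6/11, -13/11)
  u_3 = (8/13, -12/13, 0)

Apply the Gram-Schmidt recurrence
  u_1 = v_1
  u_i = v_i − Σ_{j<i} ((v_i · u_j) / (u_j · u_j)) · u_j.

Step by step this gives:
  u_1 = (-3, -2, 3)
  u_2 = (-9/11, -6/11, -13/11)
  u_3 = (8/13, -12/13, 0)

Orthogonality check:
  u_2 · u_1 = 0 (should be 0)
  u_3 · u_1 = 0 (should be 0)
  u_3 · u_2 = 0 (should be 0)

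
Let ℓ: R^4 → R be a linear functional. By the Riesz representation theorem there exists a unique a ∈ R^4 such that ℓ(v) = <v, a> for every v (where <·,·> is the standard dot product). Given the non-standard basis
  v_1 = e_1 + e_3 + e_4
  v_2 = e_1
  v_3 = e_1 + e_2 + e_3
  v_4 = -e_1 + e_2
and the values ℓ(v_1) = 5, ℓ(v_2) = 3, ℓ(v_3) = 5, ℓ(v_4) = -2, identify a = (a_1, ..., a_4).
a = (3, 1, 1, 1)

Write a = (a_1, ..., a_4) in the standard basis. For each basis vector v_i, ℓ(v_i) = <v_i, a> is a linear equation in the a_j's. Collect the n equations into a matrix system V a = ℓ, where row i of V is v_i (expressed in the standard basis). Since V is invertible (lower-triangular with 1s on the diagonal, up to permutation), solve by back-substitution:
  V =
[[1, 0, 1, 1],
 [1, 0, 0, 0],
 [1, 1, 1, 0],
 [-1, 1, 0, 0]]
  V a = (5, 3, 5, -2)
Solving gives a = (3, 1, 1, 1).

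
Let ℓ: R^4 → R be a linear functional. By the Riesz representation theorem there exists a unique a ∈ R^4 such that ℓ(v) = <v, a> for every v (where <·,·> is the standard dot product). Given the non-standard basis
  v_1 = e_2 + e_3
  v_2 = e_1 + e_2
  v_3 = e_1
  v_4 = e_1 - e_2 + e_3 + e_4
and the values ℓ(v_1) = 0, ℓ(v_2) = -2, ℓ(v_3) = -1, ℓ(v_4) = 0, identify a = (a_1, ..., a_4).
a = (-1, -1, 1, -1)

Write a = (a_1, ..., a_4) in the standard basis. For each basis vector v_i, ℓ(v_i) = <v_i, a> is a linear equation in the a_j's. Collect the n equations into a matrix system V a = ℓ, where row i of V is v_i (expressed in the standard basis). Since V is invertible (lower-triangular with 1s on the diagonal, up to permutation), solve by back-substitution:
  V =
[[0, 1, 1, 0],
 [1, 1, 0, 0],
 [1, 0, 0, 0],
 [1, -1, 1, 1]]
  V a = (0, -2, -1, 0)
Solving gives a = (-1, -1, 1, -1).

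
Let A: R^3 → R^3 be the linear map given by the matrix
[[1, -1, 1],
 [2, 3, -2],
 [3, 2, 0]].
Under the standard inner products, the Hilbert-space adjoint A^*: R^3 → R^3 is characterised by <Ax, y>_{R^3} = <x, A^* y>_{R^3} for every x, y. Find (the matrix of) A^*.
A^* = A^T =
[[1, 2, 3],
 [-1, 3, 2],
 [1, -2, 0]]

For real matrices with standard dot products, the defining identity <Ax, y> = <x, A^* y> gives (Ax)^T y = x^T (A^*) y, i.e. x^T A^T y = x^T (A^*) y. Since this holds for all x, y, we must have A^* = A^T. Therefore
A^* =
[[1, 2, 3],
 [-1, 3, 2],
 [1, -2, 0]].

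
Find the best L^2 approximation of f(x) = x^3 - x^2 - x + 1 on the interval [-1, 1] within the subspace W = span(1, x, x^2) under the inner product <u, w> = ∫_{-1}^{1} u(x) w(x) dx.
g(x) = -x^2 - 2*x/5 + 1

The best approximation g ∈ W is the orthogonal projection of f onto W. Writing g = a_0 + a_1 x + a_2 x^2, the coefficients solve the normal equations G · a = b where
  G_{ij} = <φ_i, φ_j> and b_i = <f, φ_i>, with φ_0 = 1, φ_1 = x, φ_2 = x^2.
G =
  [2, 0, 2/3]
  [0, 2/3, 0]
  [2/3, 0, 2/5],
b = (4/3, -4/15, 4/15).
Solving gives a_0 = 1, a_1 = -2/5, a_2 = -1, so
  g(x) = -x^2 - 2*x/5 + 1.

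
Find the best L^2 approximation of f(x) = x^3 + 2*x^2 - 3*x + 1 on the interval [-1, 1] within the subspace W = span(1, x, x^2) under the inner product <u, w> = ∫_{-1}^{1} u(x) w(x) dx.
g(x) = 2*x^2 - 12*x/5 + 1

The best approximation g ∈ W is the orthogonal projection of f onto W. Writing g = a_0 + a_1 x + a_2 x^2, the coefficients solve the normal equations G · a = b where
  G_{ij} = <φ_i, φ_j> and b_i = <f, φ_i>, with φ_0 = 1, φ_1 = x, φ_2 = x^2.
G =
  [2, 0, 2/3]
  [0, 2/3, 0]
  [2/3, 0, 2/5],
b = (10/3, -8/5, 22/15).
Solving gives a_0 = 1, a_1 = -12/5, a_2 = 2, so
  g(x) = 2*x^2 - 12*x/5 + 1.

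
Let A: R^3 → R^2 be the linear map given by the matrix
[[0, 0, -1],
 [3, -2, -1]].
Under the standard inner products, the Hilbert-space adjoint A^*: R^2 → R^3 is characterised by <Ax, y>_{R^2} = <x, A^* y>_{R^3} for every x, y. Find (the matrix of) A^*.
A^* = A^T =
[[0, 3],
 [0, -2],
 [-1, -1]]

For real matrices with standard dot products, the defining identity <Ax, y> = <x, A^* y> gives (Ax)^T y = x^T (A^*) y, i.e. x^T A^T y = x^T (A^*) y. Since this holds for all x, y, we must have A^* = A^T. Therefore
A^* =
[[0, 3],
 [0, -2],
 [-1, -1]].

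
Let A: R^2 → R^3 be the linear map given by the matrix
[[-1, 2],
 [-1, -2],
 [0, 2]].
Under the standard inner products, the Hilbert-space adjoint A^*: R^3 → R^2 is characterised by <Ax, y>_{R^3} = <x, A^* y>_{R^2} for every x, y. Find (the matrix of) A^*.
A^* = A^T =
[[-1, -1, 0],
 [2, -2, 2]]

For real matrices with standard dot products, the defining identity <Ax, y> = <x, A^* y> gives (Ax)^T y = x^T (A^*) y, i.e. x^T A^T y = x^T (A^*) y. Since this holds for all x, y, we must have A^* = A^T. Therefore
A^* =
[[-1, -1, 0],
 [2, -2, 2]].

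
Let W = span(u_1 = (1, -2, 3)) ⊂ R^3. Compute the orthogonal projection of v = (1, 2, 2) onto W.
proj_W(v) = (3/14, -3/7, 9/14)

Set up U = [u_1 | ... | u_1] ∈ R^(3×1). The projector onto W = col(U) is P = U (U^T U)^(-1) U^T.
Compute U^T U =
  [14],
and U^T v = (3).
Solve U^T U · c = U^T v for the coefficients: c = (3/14). The projection is proj_W(v) = U c.
Check: (v - proj_W(v)) · u_1 = 0  (should be 0).
Result: proj_W(v) = (3/14, -3/7, 9/14).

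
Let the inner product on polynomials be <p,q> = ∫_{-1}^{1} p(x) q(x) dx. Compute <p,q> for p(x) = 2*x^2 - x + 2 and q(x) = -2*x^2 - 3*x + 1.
<p,q> = 46/15

Expand the product: p(x)·q(x) = -4*x^4 - 4*x^3 + x^2 - 7*x + 2.
∫_{-1}^{1} of each monomial x^k gives [2/(k+1) if k even, 0 if k odd]. Integrating term-by-term (or equivalently evaluating the antiderivative F(x) = -4*x^5/5 - x^4 + x^3/3 - 7*x^2/2 + 2*x at the endpoints):
  F(1) − F(−1) = -89/30 − (-181/30) = 46/15.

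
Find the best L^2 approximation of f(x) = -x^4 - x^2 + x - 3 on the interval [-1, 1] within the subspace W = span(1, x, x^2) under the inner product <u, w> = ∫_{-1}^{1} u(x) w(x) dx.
g(x) = -13*x^2/7 + x - 102/35

The best approximation g ∈ W is the orthogonal projection of f onto W. Writing g = a_0 + a_1 x + a_2 x^2, the coefficients solve the normal equations G · a = b where
  G_{ij} = <φ_i, φ_j> and b_i = <f, φ_i>, with φ_0 = 1, φ_1 = x, φ_2 = x^2.
G =
  [2, 0, 2/3]
  [0, 2/3, 0]
  [2/3, 0, 2/5],
b = (-106/15, 2/3, -94/35).
Solving gives a_0 = -102/35, a_1 = 1, a_2 = -13/7, so
  g(x) = -13*x^2/7 + x - 102/35.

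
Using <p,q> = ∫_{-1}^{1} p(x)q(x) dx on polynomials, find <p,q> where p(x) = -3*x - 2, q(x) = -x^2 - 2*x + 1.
<p,q> = 4/3

Expand the product: p(x)·q(x) = 3*x^3 + 8*x^2 + x - 2.
∫_{-1}^{1} of each monomial x^k gives [2/(k+1) if k even, 0 if k odd]. Integrating term-by-term (or equivalently evaluating the antiderivative F(x) = 3*x^4/4 + 8*x^3/3 + x^2/2 - 2*x at the endpoints):
  F(1) − F(−1) = 23/12 − (7/12) = 4/3.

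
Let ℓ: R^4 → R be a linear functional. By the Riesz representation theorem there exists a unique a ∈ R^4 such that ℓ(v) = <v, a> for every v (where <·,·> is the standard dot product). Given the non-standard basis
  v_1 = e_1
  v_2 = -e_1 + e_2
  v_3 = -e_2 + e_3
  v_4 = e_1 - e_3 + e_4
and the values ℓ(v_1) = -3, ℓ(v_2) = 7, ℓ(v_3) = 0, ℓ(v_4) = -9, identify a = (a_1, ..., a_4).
a = (-3, 4, 4, -2)

Write a = (a_1, ..., a_4) in the standard basis. For each basis vector v_i, ℓ(v_i) = <v_i, a> is a linear equation in the a_j's. Collect the n equations into a matrix system V a = ℓ, where row i of V is v_i (expressed in the standard basis). Since V is invertible (lower-triangular with 1s on the diagonal, up to permutation), solve by back-substitution:
  V =
[[1, 0, 0, 0],
 [-1, 1, 0, 0],
 [0, -1, 1, 0],
 [1, 0, -1, 1]]
  V a = (-3, 7, 0, -9)
Solving gives a = (-3, 4, 4, -2).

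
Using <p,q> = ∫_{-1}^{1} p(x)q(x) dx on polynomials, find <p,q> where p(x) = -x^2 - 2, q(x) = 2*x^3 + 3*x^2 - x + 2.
<p,q> = -218/15

Expand the product: p(x)·q(x) = -2*x^5 - 3*x^4 - 3*x^3 - 8*x^2 + 2*x - 4.
∫_{-1}^{1} of each monomial x^k gives [2/(k+1) if k even, 0 if k odd]. Integrating term-by-term (or equivalently evaluating the antiderivative F(x) = -x^6/3 - 3*x^5/5 - 3*x^4/4 - 8*x^3/3 + x^2 - 4*x at the endpoints):
  F(1) − F(−1) = -147/20 − (431/60) = -218/15.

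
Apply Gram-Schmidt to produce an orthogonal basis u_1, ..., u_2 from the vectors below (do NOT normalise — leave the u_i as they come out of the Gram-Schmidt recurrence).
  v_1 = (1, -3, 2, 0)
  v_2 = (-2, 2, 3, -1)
Orthogonal basis:
  u_1 = (1, -3, 2, 0)
  u_2 = (-13/7, 11/7, 23/7, -1)

Apply the Gram-Schmidt recurrence
  u_1 = v_1
  u_i = v_i − Σ_{j<i} ((v_i · u_j) / (u_j · u_j)) · u_j.

Step by step this gives:
  u_1 = (1, -3, 2, 0)
  u_2 = (-13/7, 11/7, 23/7, -1)

Orthogonality check:
  u_2 · u_1 = 0 (should be 0)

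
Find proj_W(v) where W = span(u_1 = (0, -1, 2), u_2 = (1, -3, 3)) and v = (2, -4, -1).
proj_W(v) = (37/14, -25/7, -11/14)

Set up U = [u_1 | ... | u_2] ∈ R^(3×2). The projector onto W = col(U) is P = U (U^T U)^(-1) U^T.
Compute U^T U =
  [5, 9]
  [9, 19],
and U^T v = (2, 11).
Solve U^T U · c = U^T v for the coefficients: c = (-61/14, 37/14). The projection is proj_W(v) = U c.
Check: (v - proj_W(v)) · u_1 = 0  (should be 0).
Check: (v - proj_W(v)) · u_2 = 0  (should be 0).
Result: proj_W(v) = (37/14, -25/7, -11/14).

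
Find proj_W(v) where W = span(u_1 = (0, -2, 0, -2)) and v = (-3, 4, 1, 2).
proj_W(v) = (0, 3, 0, 3)

Set up U = [u_1 | ... | u_1] ∈ R^(4×1). The projector onto W = col(U) is P = U (U^T U)^(-1) U^T.
Compute U^T U =
  [8],
and U^T v = (-12).
Solve U^T U · c = U^T v for the coefficients: c = (-3/2). The projection is proj_W(v) = U c.
Check: (v - proj_W(v)) · u_1 = 0  (should be 0).
Result: proj_W(v) = (0, 3, 0, 3).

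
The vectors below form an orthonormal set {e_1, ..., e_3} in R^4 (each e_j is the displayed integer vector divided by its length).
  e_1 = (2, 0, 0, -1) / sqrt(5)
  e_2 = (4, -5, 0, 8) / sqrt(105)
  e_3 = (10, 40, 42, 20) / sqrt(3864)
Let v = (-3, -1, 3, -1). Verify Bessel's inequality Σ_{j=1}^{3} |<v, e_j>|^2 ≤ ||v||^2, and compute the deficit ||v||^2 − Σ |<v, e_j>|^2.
Σ |<v, e_j>|^2 = 172/23; ||v||^2 = 20; deficit = 288/23

Write each e_j = u_j / sqrt(<u_j, u_j>) where u_j is the displayed integer vector. Then <v, e_j> = <v, u_j> / sqrt(<u_j, u_j>), so |<v, e_j>|^2 = <v, u_j>^2 / <u_j, u_j>.
Coefficients: <v, e_1> = -5/sqrt(5), <v, e_2> = -15/sqrt(105), <v, e_3> = 36/sqrt(3864).
Square and sum: Σ |<v, e_j>|^2 = 172/23.
Compute ||v||^2 = v·v = 20.
Deficit = 20 − 172/23 = 288/23 ≥ 0, confirming Bessel's inequality. (The deficit equals ||v − Σ <v,e_j> e_j||^2, the squared distance from v to span{e_j}.)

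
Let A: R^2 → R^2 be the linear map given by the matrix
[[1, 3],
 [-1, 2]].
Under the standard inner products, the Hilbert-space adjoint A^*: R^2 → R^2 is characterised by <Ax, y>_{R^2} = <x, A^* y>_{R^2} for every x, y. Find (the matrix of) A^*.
A^* = A^T =
[[1, -1],
 [3, 2]]

For real matrices with standard dot products, the defining identity <Ax, y> = <x, A^* y> gives (Ax)^T y = x^T (A^*) y, i.e. x^T A^T y = x^T (A^*) y. Since this holds for all x, y, we must have A^* = A^T. Therefore
A^* =
[[1, -1],
 [3, 2]].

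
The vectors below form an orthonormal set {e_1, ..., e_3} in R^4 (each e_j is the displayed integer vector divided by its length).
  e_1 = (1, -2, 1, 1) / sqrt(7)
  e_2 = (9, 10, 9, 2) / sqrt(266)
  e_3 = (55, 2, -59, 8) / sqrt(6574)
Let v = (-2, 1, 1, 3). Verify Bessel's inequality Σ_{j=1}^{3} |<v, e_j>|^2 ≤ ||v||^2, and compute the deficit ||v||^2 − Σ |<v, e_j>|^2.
Σ |<v, e_j>|^2 = 570/173; ||v||^2 = 15; deficit = 2025/173

Write each e_j = u_j / sqrt(<u_j, u_j>) where u_j is the displayed integer vector. Then <v, e_j> = <v, u_j> / sqrt(<u_j, u_j>), so |<v, e_j>|^2 = <v, u_j>^2 / <u_j, u_j>.
Coefficients: <v, e_1> = 0/sqrt(7), <v, e_2> = 7/sqrt(266), <v, e_3> = -143/sqrt(6574).
Square and sum: Σ |<v, e_j>|^2 = 570/173.
Compute ||v||^2 = v·v = 15.
Deficit = 15 − 570/173 = 2025/173 ≥ 0, confirming Bessel's inequality. (The deficit equals ||v − Σ <v,e_j> e_j||^2, the squared distance from v to span{e_j}.)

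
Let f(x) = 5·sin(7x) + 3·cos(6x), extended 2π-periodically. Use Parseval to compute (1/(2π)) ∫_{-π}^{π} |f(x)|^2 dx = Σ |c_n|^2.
Σ |c_n|^2 = 17

Expand |f|^2 and use orthogonality of {sin(nx), cos(mx)} on [-π, π]:
  ∫_{-π}^{π} sin(nx)^2 dx = π, ∫ cos(mx)^2 dx = π, and cross terms integrate to 0.
So ∫_{-π}^{π} f(x)^2 dx = 5^2 · π + 3^2 · π = (25 + 9)π.
Divide by 2π: (25 + 9)/2 = 17.
By Parseval, this equals Σ |c_n|^2.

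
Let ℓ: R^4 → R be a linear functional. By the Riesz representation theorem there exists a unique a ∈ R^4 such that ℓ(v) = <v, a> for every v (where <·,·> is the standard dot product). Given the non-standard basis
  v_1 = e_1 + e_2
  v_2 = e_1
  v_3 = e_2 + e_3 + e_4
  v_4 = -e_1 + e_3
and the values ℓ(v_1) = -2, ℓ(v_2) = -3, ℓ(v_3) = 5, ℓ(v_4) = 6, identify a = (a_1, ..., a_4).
a = (-3, 1, 3, 1)

Write a = (a_1, ..., a_4) in the standard basis. For each basis vector v_i, ℓ(v_i) = <v_i, a> is a linear equation in the a_j's. Collect the n equations into a matrix system V a = ℓ, where row i of V is v_i (expressed in the standard basis). Since V is invertible (lower-triangular with 1s on the diagonal, up to permutation), solve by back-substitution:
  V =
[[1, 1, 0, 0],
 [1, 0, 0, 0],
 [0, 1, 1, 1],
 [-1, 0, 1, 0]]
  V a = (-2, -3, 5, 6)
Solving gives a = (-3, 1, 3, 1).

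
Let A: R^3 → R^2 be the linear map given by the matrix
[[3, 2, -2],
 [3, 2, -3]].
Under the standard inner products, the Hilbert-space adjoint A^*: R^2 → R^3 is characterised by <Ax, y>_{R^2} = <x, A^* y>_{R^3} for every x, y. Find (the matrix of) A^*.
A^* = A^T =
[[3, 3],
 [2, 2],
 [-2, -3]]

For real matrices with standard dot products, the defining identity <Ax, y> = <x, A^* y> gives (Ax)^T y = x^T (A^*) y, i.e. x^T A^T y = x^T (A^*) y. Since this holds for all x, y, we must have A^* = A^T. Therefore
A^* =
[[3, 3],
 [2, 2],
 [-2, -3]].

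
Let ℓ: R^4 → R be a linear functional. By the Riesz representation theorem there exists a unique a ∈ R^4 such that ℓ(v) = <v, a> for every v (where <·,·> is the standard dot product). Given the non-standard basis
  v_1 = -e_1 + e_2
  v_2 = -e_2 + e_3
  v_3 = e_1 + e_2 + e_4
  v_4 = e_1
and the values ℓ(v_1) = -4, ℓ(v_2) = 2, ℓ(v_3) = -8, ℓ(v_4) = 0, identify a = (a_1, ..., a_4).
a = (0, -4, -2, -4)

Write a = (a_1, ..., a_4) in the standard basis. For each basis vector v_i, ℓ(v_i) = <v_i, a> is a linear equation in the a_j's. Collect the n equations into a matrix system V a = ℓ, where row i of V is v_i (expressed in the standard basis). Since V is invertible (lower-triangular with 1s on the diagonal, up to permutation), solve by back-substitution:
  V =
[[-1, 1, 0, 0],
 [0, -1, 1, 0],
 [1, 1, 0, 1],
 [1, 0, 0, 0]]
  V a = (-4, 2, -8, 0)
Solving gives a = (0, -4, -2, -4).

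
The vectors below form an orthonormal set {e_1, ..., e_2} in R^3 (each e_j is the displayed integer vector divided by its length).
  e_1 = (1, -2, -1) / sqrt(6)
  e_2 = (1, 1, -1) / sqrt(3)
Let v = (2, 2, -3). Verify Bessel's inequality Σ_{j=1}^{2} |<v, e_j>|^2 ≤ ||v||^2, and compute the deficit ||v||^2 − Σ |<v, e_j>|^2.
Σ |<v, e_j>|^2 = 33/2; ||v||^2 = 17; deficit = 1/2

Write each e_j = u_j / sqrt(<u_j, u_j>) where u_j is the displayed integer vector. Then <v, e_j> = <v, u_j> / sqrt(<u_j, u_j>), so |<v, e_j>|^2 = <v, u_j>^2 / <u_j, u_j>.
Coefficients: <v, e_1> = 1/sqrt(6), <v, e_2> = 7/sqrt(3).
Square and sum: Σ |<v, e_j>|^2 = 33/2.
Compute ||v||^2 = v·v = 17.
Deficit = 17 − 33/2 = 1/2 ≥ 0, confirming Bessel's inequality. (The deficit equals ||v − Σ <v,e_j> e_j||^2, the squared distance from v to span{e_j}.)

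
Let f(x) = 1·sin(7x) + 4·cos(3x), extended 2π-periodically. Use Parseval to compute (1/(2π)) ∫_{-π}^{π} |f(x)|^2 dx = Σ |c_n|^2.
Σ |c_n|^2 = 17/2

Expand |f|^2 and use orthogonality of {sin(nx), cos(mx)} on [-π, π]:
  ∫_{-π}^{π} sin(nx)^2 dx = π, ∫ cos(mx)^2 dx = π, and cross terms integrate to 0.
So ∫_{-π}^{π} f(x)^2 dx = 1^2 · π + 4^2 · π = (1 + 16)π.
Divide by 2π: (1 + 16)/2 = 17/2.
By Parseval, this equals Σ |c_n|^2.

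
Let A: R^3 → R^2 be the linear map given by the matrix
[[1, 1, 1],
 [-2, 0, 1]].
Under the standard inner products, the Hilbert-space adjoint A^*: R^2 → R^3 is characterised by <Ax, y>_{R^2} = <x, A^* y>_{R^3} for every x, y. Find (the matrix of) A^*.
A^* = A^T =
[[1, -2],
 [1, 0],
 [1, 1]]

For real matrices with standard dot products, the defining identity <Ax, y> = <x, A^* y> gives (Ax)^T y = x^T (A^*) y, i.e. x^T A^T y = x^T (A^*) y. Since this holds for all x, y, we must have A^* = A^T. Therefore
A^* =
[[1, -2],
 [1, 0],
 [1, 1]].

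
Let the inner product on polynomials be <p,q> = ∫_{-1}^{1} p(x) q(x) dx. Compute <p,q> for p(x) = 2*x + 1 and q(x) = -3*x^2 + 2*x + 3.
<p,q> = 20/3

Expand the product: p(x)·q(x) = -6*x^3 + x^2 + 8*x + 3.
∫_{-1}^{1} of each monomial x^k gives [2/(k+1) if k even, 0 if k odd]. Integrating term-by-term (or equivalently evaluating the antiderivative F(x) = -3*x^4/2 + x^3/3 + 4*x^2 + 3*x at the endpoints):
  F(1) − F(−1) = 35/6 − (-5/6) = 20/3.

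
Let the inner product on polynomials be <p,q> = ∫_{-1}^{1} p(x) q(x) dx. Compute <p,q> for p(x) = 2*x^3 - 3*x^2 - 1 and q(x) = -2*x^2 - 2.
<p,q> = 176/15

Expand the product: p(x)·q(x) = -4*x^5 + 6*x^4 - 4*x^3 + 8*x^2 + 2.
∫_{-1}^{1} of each monomial x^k gives [2/(k+1) if k even, 0 if k odd]. Integrating term-by-term (or equivalently evaluating the antiderivative F(x) = -2*x^6/3 + 6*x^5/5 - x^4 + 8*x^3/3 + 2*x at the endpoints):
  F(1) − F(−1) = 21/5 − (-113/15) = 176/15.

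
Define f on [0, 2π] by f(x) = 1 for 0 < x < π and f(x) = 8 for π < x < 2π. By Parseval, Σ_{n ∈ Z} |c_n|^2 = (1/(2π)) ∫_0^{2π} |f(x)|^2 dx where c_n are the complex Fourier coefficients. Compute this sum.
Σ |c_n|^2 = 65/2

Parseval equates the L^2 energy of f (normalised by 1/(2π)) with the ℓ^2 sum of its Fourier coefficients: (1/(2π)) ∫_0^{2π} |f|^2 = Σ |c_n|^2.
Compute the left side: (1/(2π)) [∫_0^π 1^2 dx + ∫_π^{2π} 8^2 dx] = (1/(2π)) · (1π + 64π) = (1 + 64)/2 = 65/2.
So Σ_{n ∈ Z} |c_n|^2 = 65/2.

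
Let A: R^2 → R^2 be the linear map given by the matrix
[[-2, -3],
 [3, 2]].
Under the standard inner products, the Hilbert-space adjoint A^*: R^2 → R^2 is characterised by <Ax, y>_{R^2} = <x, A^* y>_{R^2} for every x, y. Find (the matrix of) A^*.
A^* = A^T =
[[-2, 3],
 [-3, 2]]

For real matrices with standard dot products, the defining identity <Ax, y> = <x, A^* y> gives (Ax)^T y = x^T (A^*) y, i.e. x^T A^T y = x^T (A^*) y. Since this holds for all x, y, we must have A^* = A^T. Therefore
A^* =
[[-2, 3],
 [-3, 2]].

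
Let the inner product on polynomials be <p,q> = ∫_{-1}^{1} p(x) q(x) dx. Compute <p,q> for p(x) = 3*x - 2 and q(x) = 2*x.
<p,q> = 4

Expand the product: p(x)·q(x) = 6*x^2 - 4*x.
∫_{-1}^{1} of each monomial x^k gives [2/(k+1) if k even, 0 if k odd]. Integrating term-by-term (or equivalently evaluating the antiderivative F(x) = 2*x^3 - 2*x^2 at the endpoints):
  F(1) − F(−1) = 0 − (-4) = 4.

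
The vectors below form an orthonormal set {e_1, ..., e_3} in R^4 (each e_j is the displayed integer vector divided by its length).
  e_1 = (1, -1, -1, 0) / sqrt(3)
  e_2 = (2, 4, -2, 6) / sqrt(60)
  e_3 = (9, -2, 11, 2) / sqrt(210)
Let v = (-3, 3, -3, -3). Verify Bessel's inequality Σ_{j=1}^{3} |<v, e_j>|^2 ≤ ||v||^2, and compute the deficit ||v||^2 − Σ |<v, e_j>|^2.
Σ |<v, e_j>|^2 = 198/7; ||v||^2 = 36; deficit = 54/7

Write each e_j = u_j / sqrt(<u_j, u_j>) where u_j is the displayed integer vector. Then <v, e_j> = <v, u_j> / sqrt(<u_j, u_j>), so |<v, e_j>|^2 = <v, u_j>^2 / <u_j, u_j>.
Coefficients: <v, e_1> = -3/sqrt(3), <v, e_2> = -6/sqrt(60), <v, e_3> = -72/sqrt(210).
Square and sum: Σ |<v, e_j>|^2 = 198/7.
Compute ||v||^2 = v·v = 36.
Deficit = 36 − 198/7 = 54/7 ≥ 0, confirming Bessel's inequality. (The deficit equals ||v − Σ <v,e_j> e_j||^2, the squared distance from v to span{e_j}.)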